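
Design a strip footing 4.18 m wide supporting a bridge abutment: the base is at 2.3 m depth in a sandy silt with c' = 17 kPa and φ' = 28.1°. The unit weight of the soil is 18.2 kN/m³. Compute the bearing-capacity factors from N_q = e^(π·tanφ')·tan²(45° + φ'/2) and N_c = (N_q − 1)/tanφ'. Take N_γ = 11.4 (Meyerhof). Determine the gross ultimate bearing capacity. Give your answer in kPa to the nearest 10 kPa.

q_ult ≈ 1500 kPa

tan28.1° = 0.534, so N_q = e^(π×0.534)·tan²(59.05°) = 5.352 × 2.781 = 14.88.
N_c = (14.88 − 1)/tan28.1° = 26.
Overburden at base level: q = 18.2 × 2.3 = 41.86 kPa.
Cohesion term c·N_c = 17 × 26 = 442 kPa; surcharge term q·N_q = 41.86 × 14.883 = 622.99 kPa; self-weight term 0.5·γ·B·N_γ = 0.5 × 18.2 × 4.18 × 11.4 = 433.63 kPa.
q_ult = 442 + 622.99 + 433.63 = 1498.6 kPa.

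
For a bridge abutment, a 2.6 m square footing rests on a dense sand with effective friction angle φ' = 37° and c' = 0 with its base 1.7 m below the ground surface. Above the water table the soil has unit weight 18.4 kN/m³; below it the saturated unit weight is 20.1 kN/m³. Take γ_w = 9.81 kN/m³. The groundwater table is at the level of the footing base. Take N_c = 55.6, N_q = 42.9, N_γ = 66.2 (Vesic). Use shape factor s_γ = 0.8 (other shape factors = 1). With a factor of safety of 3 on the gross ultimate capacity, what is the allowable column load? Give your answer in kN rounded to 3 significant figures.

q = γ·D_f = 18.4 × 1.7 = 31.28 kPa.
For the ½γBN_γ term take γ' = 20.1 − 9.81 = 10.29 kN/m³ (soil below base is submerged).
q·N_q = 31.28 × 42.9 = 1341.9 kPa
0.5·γ·B·N_γ·s_γ = 0.5 × 10.29 × 2.6 × 66.2 × 0.8 = 708.45 kPa
q_ult = 1341.9 + 708.45 = 2050.4 kPa.
Gross allowable pressure q_all = 2050.4 / 3 = 683.45 kPa.
Footing area = 6.76 m², so allowable column load = 683.45 × 6.76 = 4620.1 kN.

P_all ≈ 4620 kN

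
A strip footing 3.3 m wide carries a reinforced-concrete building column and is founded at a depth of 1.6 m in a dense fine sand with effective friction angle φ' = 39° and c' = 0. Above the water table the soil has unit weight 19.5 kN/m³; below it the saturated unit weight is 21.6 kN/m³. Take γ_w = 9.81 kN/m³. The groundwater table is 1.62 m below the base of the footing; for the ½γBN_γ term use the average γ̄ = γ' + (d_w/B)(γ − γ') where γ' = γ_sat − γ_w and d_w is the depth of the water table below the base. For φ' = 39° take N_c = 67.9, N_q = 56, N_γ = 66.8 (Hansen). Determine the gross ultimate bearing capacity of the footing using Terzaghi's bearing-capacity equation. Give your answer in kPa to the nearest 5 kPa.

Overburden at base level: q = 19.5 × 1.6 = 31.2 kPa.
The water table is 1.62 m below the base (< B = 3.3 m), so the ½γBN_γ term uses γ̄ = γ' + (d_w/B)(γ − γ') = 11.79 + (1.62/3.3)(19.5 − 11.79) = 15.575 kN/m³.
Surcharge term q·N_q = 31.2 × 56 = 1747.2 kPa; self-weight term 0.5·γ·B·N_γ = 0.5 × 15.575 × 3.3 × 66.8 = 1716.7 kPa.
q_ult = 1747.2 + 1716.7 = 3463.9 kPa.

q_ult ≈ 3465 kPa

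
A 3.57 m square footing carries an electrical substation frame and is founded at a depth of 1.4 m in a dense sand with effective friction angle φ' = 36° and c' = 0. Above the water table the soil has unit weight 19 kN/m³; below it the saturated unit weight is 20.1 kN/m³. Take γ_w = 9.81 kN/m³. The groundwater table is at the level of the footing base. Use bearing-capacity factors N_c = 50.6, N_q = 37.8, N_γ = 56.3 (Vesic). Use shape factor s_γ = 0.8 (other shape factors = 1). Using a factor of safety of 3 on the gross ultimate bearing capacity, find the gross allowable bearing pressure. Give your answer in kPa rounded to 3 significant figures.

q = γ·D_f = 19 × 1.4 = 26.6 kPa.
For the ½γBN_γ term take γ' = 20.1 − 9.81 = 10.29 kN/m³ (soil below base is submerged).
q·N_q = 26.6 × 37.8 = 1005.5 kPa
0.5·γ·B·N_γ·s_γ = 0.5 × 10.29 × 3.57 × 56.3 × 0.8 = 827.28 kPa
q_ult = 1005.5 + 827.28 = 1832.8 kPa.
q_all = 1832.8 / 3 = 610.92 kPa.

q_all ≈ 611 kPa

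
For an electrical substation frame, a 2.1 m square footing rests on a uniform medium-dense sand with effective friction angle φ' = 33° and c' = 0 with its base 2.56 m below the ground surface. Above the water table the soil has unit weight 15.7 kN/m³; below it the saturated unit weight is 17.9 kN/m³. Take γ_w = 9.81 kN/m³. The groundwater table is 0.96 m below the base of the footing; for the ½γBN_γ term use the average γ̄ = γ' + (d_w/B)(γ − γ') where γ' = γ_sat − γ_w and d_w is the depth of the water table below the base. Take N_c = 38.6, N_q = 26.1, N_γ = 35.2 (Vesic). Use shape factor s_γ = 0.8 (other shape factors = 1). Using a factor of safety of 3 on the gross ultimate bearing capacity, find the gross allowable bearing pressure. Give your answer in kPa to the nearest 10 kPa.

q = γ·D_f = 15.7 × 2.56 = 40.192 kPa.
γ' = 8.09 kN/m³; averaging over the depth B below the base, γ̄ = γ' + (d_w/B)(γ − γ') = 11.569 kN/m³.
q·N_q = 40.192 × 26.1 = 1049 kPa
0.5·γ·B·N_γ·s_γ = 0.5 × 11.569 × 2.1 × 35.2 × 0.8 = 342.07 kPa
q_ult = 1049 + 342.07 = 1391.1 kPa.
q_all = 1391.1 / 3 = 463.69 kPa.

q_all ≈ 460 kPa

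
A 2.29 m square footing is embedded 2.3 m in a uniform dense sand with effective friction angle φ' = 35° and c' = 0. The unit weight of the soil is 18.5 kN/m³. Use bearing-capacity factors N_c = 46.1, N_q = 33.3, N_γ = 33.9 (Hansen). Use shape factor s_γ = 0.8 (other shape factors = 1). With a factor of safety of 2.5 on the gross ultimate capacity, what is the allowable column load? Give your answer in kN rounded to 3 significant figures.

Effective surcharge at the founding depth q = γ·D_f = 18.5 × 2.3 = 42.55 kPa.
q_ult = q·N_q + 0.5·γ·B·N_γ·s_γ
     = 42.55 × 33.3 + 0.5 × 18.5 × 2.29 × 33.9 × 0.8
     = 1416.9 + 574.47 = 1991.4 kPa.
Gross allowable pressure q_all = 1991.4 / 2.5 = 796.55 kPa.
Footing area = 5.2441 m², so allowable column load = 796.55 × 5.2441 = 4177.2 kN.

P_all ≈ 4180 kN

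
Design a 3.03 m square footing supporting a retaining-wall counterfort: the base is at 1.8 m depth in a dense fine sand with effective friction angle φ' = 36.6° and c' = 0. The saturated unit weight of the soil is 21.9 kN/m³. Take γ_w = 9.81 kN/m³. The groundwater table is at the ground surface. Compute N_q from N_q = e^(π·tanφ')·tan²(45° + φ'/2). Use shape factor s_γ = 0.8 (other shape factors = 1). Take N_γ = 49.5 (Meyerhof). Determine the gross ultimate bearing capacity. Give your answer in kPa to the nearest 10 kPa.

tan36.6° = 0.7427, so N_q = e^(π×0.7427)·tan²(63.3°) = 10.31 × 3.953 = 40.76.
Water table at ground surface, so effective unit weight γ' = 21.9 − 9.81 = 12.09 kN/m³ is used throughout; overburden q = 12.09 × 1.8 = 21.762 kPa; the same γ' applies in the ½γBN_γ term.
Surcharge term q·N_q = 21.762 × 40.76 = 887.01 kPa; self-weight term 0.5·γ·B·N_γ·s_γ = 0.5 × 12.09 × 3.03 × 49.5 × 0.8 = 725.33 kPa.
q_ult = 887.01 + 725.33 = 1612.3 kPa.

q_ult ≈ 1610 kPa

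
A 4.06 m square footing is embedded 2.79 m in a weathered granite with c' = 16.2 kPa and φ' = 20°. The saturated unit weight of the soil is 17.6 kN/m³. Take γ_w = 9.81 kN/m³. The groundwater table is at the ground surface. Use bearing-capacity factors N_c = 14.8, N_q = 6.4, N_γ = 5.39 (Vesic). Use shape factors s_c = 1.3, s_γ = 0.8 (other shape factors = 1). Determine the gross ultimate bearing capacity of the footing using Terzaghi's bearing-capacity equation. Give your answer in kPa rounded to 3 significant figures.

γ' = 17.6 − 9.81 = 7.79 kN/m³ (submerged throughout). q = 7.79 × 2.79 = 21.734 kPa; the same γ' applies in the ½γBN_γ term.
c·N_c·s_c = 16.2 × 14.8 × 1.3 = 311.69 kPa
q·N_q = 21.734 × 6.4 = 139.1 kPa
0.5·γ·B·N_γ·s_γ = 0.5 × 7.79 × 4.06 × 5.39 × 0.8 = 68.189 kPa
q_ult = 311.69 + 139.1 + 68.189 = 518.97 kPa.

q_ult ≈ 519 kPa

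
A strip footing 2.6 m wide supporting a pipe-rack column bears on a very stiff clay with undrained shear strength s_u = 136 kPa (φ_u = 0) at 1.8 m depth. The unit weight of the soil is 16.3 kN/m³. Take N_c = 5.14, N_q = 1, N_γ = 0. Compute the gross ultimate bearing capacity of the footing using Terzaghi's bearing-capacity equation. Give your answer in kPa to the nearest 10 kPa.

q_ult ≈ 730 kPa

Overburden at base level: q = 16.3 × 1.8 = 29.34 kPa.
Cohesion term c·N_c = 136 × 5.14 = 699.04 kPa; surcharge term q·N_q = 29.34 × 1 = 29.34 kPa.
q_ult = 699.04 + 29.34 = 728.38 kPa.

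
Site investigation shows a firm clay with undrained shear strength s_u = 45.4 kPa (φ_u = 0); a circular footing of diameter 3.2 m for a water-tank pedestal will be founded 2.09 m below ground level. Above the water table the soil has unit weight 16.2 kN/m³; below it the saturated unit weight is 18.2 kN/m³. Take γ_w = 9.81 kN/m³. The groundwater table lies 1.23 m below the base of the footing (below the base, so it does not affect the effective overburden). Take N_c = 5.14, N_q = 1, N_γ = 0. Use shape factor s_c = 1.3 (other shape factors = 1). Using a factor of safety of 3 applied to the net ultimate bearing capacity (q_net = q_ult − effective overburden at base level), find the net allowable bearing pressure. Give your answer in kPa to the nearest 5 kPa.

q_all(net) ≈ 100 kPa

Effective surcharge at the founding depth q = γ·D_f = 16.2 × 2.09 = 33.858 kPa.
q_ult = c·N_c·s_c + q·N_q
     = 45.4 × 5.14 × 1.3 + 33.858 × 1
     = 303.36 + 33.858 = 337.22 kPa.
Net ultimate: q_net = 337.22 − 33.858 = 303.36 kPa.
q_all(net) = 303.36 / 3 = 101.12 kPa.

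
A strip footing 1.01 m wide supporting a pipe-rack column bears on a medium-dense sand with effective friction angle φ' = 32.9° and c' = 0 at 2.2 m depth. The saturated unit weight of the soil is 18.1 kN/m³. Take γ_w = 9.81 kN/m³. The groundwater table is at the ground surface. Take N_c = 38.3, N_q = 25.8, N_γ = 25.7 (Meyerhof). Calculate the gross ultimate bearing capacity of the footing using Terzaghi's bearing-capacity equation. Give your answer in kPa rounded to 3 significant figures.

q_ult ≈ 578 kPa

With the water table at the surface the whole profile is submerged: γ' = 18.1 − 9.81 = 8.29 kN/m³, so q = γ'·D_f = 18.238 kPa; the same γ' applies in the ½γBN_γ term.
q_ult = q·N_q + 0.5·γ·B·N_γ
     = 18.238 × 25.8 + 0.5 × 8.29 × 1.01 × 25.7
     = 470.54 + 107.59 = 578.13 kPa.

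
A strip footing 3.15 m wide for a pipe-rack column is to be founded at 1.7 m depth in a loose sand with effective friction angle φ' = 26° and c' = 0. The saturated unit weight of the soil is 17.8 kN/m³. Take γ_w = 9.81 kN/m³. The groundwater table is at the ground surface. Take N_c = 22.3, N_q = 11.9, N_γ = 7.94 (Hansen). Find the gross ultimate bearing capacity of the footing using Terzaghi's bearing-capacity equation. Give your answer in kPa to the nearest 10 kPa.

Water table at ground surface, so effective unit weight γ' = 17.8 − 9.81 = 7.99 kN/m³ is used throughout; overburden q = 7.99 × 1.7 = 13.583 kPa; the same γ' applies in the ½γBN_γ term.
Surcharge term q·N_q = 13.583 × 11.9 = 161.64 kPa; self-weight term 0.5·γ·B·N_γ = 0.5 × 7.99 × 3.15 × 7.94 = 99.919 kPa.
q_ult = 161.64 + 99.919 = 261.56 kPa.

q_ult ≈ 260 kPa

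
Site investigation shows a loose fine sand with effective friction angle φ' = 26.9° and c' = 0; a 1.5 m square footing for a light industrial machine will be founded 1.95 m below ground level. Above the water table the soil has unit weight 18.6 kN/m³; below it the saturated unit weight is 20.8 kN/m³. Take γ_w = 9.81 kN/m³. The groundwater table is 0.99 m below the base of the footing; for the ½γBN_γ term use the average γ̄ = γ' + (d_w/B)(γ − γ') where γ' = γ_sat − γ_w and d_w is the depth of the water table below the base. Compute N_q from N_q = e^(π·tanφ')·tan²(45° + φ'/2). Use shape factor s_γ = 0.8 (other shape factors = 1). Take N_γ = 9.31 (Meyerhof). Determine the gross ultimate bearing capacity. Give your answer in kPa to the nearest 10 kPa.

tan26.9° = 0.5073, so N_q = e^(π×0.5073)·tan²(58.45°) = 4.923 × 2.653 = 13.06.
Overburden at base level: q = 18.6 × 1.95 = 36.27 kPa.
The water table is 0.99 m below the base (< B = 1.5 m), so the ½γBN_γ term uses γ̄ = γ' + (d_w/B)(γ − γ') = 10.99 + (0.99/1.5)(18.6 − 10.99) = 16.013 kN/m³.
Surcharge term q·N_q = 36.27 × 13.057 = 473.58 kPa; self-weight term 0.5·γ·B·N_γ·s_γ = 0.5 × 16.013 × 1.5 × 9.31 × 0.8 = 89.446 kPa.
q_ult = 473.58 + 89.446 = 563.03 kPa.

q_ult ≈ 560 kPa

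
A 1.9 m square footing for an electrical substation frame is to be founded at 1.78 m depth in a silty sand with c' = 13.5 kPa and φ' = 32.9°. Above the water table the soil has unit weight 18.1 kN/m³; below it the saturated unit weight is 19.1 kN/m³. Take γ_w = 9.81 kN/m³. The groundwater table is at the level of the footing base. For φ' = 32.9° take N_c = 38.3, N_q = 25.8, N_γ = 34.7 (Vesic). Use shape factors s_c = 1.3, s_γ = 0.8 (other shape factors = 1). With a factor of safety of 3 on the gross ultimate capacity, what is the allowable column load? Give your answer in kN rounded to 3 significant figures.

P_all ≈ 2100 kN

Overburden at base level: q = 18.1 × 1.78 = 32.218 kPa.
Below the base the soil is submerged, so the ½γBN_γ term uses γ' = 19.1 − 9.81 = 9.29 kN/m³.
Cohesion term c·N_c·s_c = 13.5 × 38.3 × 1.3 = 672.16 kPa; surcharge term q·N_q = 32.218 × 25.8 = 831.22 kPa; self-weight term 0.5·γ·B·N_γ·s_γ = 0.5 × 9.29 × 1.9 × 34.7 × 0.8 = 245 kPa.
q_ult = 672.16 + 831.22 + 245 = 1748.4 kPa.
Gross allowable pressure q_all = 1748.4 / 3 = 582.8 kPa.
Footing area = 3.61 m², so allowable column load = 582.8 × 3.61 = 2103.9 kN.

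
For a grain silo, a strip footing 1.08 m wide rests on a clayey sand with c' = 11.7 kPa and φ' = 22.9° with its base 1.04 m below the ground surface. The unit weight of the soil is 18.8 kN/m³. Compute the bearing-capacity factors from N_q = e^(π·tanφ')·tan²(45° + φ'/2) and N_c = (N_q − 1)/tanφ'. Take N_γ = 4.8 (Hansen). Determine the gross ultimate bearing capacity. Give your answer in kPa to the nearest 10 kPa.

tan22.9° = 0.4224, so N_q = e^(π×0.4224)·tan²(56.45°) = 3.77 × 2.274 = 8.57.
N_c = (8.57 − 1)/tan22.9° = 17.93.
Overburden at base level: q = 18.8 × 1.04 = 19.552 kPa.
Cohesion term c·N_c = 11.7 × 17.927 = 209.75 kPa; surcharge term q·N_q = 19.552 × 8.5728 = 167.62 kPa; self-weight term 0.5·γ·B·N_γ = 0.5 × 18.8 × 1.08 × 4.8 = 48.73 kPa.
q_ult = 209.75 + 167.62 + 48.73 = 426.1 kPa.

q_ult ≈ 430 kPa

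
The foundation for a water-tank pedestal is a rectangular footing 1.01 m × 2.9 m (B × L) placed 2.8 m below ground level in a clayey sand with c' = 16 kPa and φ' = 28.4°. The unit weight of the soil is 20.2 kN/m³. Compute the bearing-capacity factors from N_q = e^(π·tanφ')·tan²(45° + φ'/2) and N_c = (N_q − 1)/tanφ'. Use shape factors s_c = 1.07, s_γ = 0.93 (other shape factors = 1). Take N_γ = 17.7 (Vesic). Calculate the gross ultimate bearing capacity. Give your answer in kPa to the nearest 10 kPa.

tan28.4° = 0.5407, so N_q = e^(π×0.5407)·tan²(59.2°) = 5.467 × 2.814 = 15.38.
N_c = (15.38 − 1)/tan28.4° = 26.6.
Overburden at base level: q = 20.2 × 2.8 = 56.56 kPa.
Cohesion term c·N_c·s_c = 16 × 26.601 × 1.07 = 455.41 kPa; surcharge term q·N_q = 56.56 × 15.383 = 870.08 kPa; self-weight term 0.5·γ·B·N_γ·s_γ = 0.5 × 20.2 × 1.01 × 17.7 × 0.93 = 167.92 kPa.
q_ult = 455.41 + 870.08 + 167.92 = 1493.4 kPa.

q_ult ≈ 1490 kPa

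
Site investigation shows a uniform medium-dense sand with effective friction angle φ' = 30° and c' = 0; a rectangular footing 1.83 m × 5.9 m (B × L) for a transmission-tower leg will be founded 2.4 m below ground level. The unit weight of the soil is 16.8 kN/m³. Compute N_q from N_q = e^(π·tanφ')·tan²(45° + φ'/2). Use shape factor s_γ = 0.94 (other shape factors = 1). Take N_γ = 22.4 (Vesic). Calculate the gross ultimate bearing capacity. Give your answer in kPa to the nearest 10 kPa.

tan30° = 0.5774, so N_q = e^(π×0.5774)·tan²(60°) = 6.134 × 3.0 = 18.4.
Overburden at base level: q = 16.8 × 2.4 = 40.32 kPa.
Surcharge term q·N_q = 40.32 × 18.401 = 741.93 kPa; self-weight term 0.5·γ·B·N_γ·s_γ = 0.5 × 16.8 × 1.83 × 22.4 × 0.94 = 323.67 kPa.
q_ult = 741.93 + 323.67 = 1065.6 kPa.

q_ult ≈ 1070 kPa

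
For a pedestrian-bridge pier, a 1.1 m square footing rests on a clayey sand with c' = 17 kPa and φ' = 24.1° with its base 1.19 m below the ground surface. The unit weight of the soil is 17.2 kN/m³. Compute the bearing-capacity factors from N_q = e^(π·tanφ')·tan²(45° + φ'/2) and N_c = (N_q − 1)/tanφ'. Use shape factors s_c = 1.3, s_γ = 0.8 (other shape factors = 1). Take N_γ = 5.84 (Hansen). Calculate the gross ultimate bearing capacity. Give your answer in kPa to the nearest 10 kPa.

tan24.1° = 0.4473, so N_q = e^(π×0.4473)·tan²(57.05°) = 4.077 × 2.38 = 9.7.
N_c = (9.7 − 1)/tan24.1° = 19.46.
Effective surcharge at the founding depth q = γ·D_f = 17.2 × 1.19 = 20.468 kPa.
q_ult = c·N_c·s_c + q·N_q + 0.5·γ·B·N_γ·s_γ
     = 17 × 19.458 × 1.3 + 20.468 × 9.7038 + 0.5 × 17.2 × 1.1 × 5.84 × 0.8
     = 430.01 + 198.62 + 44.197 = 672.82 kPa.

q_ult ≈ 670 kPa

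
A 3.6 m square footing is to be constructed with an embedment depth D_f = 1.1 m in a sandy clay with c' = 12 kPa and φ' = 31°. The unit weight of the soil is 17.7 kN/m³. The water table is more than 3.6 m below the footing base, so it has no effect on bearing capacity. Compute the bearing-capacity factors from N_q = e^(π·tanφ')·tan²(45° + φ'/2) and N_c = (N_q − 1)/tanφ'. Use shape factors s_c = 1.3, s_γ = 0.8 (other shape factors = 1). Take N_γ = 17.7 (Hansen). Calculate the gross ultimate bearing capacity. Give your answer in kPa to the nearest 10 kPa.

tan31° = 0.6009, so N_q = e^(π×0.6009)·tan²(60.5°) = 6.604 × 3.124 = 20.63.
N_c = (20.63 − 1)/tan31° = 32.67.
Effective surcharge at the founding depth q = γ·D_f = 17.7 × 1.1 = 19.47 kPa.
q_ult = c·N_c·s_c + q·N_q + 0.5·γ·B·N_γ·s_γ
     = 12 × 32.671 × 1.3 + 19.47 × 20.631 + 0.5 × 17.7 × 3.6 × 17.7 × 0.8
     = 509.67 + 401.68 + 451.14 = 1362.5 kPa.

q_ult ≈ 1360 kPa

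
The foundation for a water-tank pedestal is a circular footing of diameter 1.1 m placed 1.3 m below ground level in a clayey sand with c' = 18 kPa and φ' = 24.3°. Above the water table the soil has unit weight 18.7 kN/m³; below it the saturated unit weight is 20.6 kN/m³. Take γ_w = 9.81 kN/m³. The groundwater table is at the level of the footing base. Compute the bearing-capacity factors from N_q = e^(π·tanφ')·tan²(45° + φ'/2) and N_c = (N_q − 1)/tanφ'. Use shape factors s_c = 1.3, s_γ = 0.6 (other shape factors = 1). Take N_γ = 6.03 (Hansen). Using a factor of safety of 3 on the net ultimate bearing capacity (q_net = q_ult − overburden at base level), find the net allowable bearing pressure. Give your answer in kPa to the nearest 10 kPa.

q_all(net) ≈ 230 kPa

N_q = e^(π·tan24.3°)·tan²(57.15°) = 9.91; N_c = (N_q − 1)/tanφ' = 19.73.
Overburden at base level: q = 18.7 × 1.3 = 24.31 kPa.
Below the base the soil is submerged, so the ½γBN_γ term uses γ' = 20.6 − 9.81 = 10.79 kN/m³.
Cohesion term c·N_c·s_c = 18 × 19.729 × 1.3 = 461.66 kPa; surcharge term q·N_q = 24.31 × 9.9081 = 240.87 kPa; self-weight term 0.5·γ·B·N_γ·s_γ = 0.5 × 10.79 × 1.1 × 6.03 × 0.6 = 21.471 kPa.
q_ult = 461.66 + 240.87 + 21.471 = 724 kPa.
q_net = 724 − 24.31 = 699.69 kPa.
q_all(net) = 699.69 / 3 = 233.23 kPa.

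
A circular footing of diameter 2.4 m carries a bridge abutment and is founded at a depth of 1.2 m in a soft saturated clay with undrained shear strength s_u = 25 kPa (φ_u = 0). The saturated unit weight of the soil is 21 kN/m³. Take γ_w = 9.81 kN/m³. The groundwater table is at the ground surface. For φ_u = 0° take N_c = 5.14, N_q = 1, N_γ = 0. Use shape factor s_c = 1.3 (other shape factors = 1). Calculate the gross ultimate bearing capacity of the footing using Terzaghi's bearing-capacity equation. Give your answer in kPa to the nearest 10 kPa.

q_ult ≈ 180 kPa

With the water table at the surface the whole profile is submerged: γ' = 21 − 9.81 = 11.19 kN/m³, so q = γ'·D_f = 13.428 kPa.
q_ult = c·N_c·s_c + q·N_q
     = 25 × 5.14 × 1.3 + 13.428 × 1
     = 167.05 + 13.428 = 180.48 kPa.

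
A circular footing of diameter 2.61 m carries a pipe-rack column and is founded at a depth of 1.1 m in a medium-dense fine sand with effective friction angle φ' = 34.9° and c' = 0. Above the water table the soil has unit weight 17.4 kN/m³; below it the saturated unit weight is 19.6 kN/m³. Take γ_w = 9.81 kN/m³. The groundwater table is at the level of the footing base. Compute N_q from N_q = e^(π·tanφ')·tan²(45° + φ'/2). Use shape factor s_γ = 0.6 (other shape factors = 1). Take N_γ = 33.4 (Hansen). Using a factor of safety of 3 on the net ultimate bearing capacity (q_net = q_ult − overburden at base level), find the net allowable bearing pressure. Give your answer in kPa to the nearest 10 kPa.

q_all(net) ≈ 290 kPa

N_q = e^(π·tan34.9°)·tan²(62.45°) = 32.89.
Overburden at base level: q = 17.4 × 1.1 = 19.14 kPa.
Below the base the soil is submerged, so the ½γBN_γ term uses γ' = 19.6 − 9.81 = 9.79 kN/m³.
Surcharge term q·N_q = 19.14 × 32.885 = 629.42 kPa; self-weight term 0.5·γ·B·N_γ·s_γ = 0.5 × 9.79 × 2.61 × 33.4 × 0.6 = 256.03 kPa.
q_ult = 629.42 + 256.03 = 885.45 kPa.
q_net = 885.45 − 19.14 = 866.31 kPa.
q_all(net) = 866.31 / 3 = 288.77 kPa.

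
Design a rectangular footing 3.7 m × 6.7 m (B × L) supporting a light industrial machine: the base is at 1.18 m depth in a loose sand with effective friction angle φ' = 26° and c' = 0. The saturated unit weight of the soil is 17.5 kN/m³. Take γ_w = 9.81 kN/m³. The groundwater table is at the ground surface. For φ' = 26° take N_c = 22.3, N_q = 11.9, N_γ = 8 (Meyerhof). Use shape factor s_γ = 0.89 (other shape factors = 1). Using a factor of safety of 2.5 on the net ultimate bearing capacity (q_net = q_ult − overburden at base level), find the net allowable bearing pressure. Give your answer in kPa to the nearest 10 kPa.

Water table at ground surface, so effective unit weight γ' = 17.5 − 9.81 = 7.69 kN/m³ is used throughout; overburden q = 7.69 × 1.18 = 9.0742 kPa; the same γ' applies in the ½γBN_γ term.
Surcharge term q·N_q = 9.0742 × 11.9 = 107.98 kPa; self-weight term 0.5·γ·B·N_γ·s_γ = 0.5 × 7.69 × 3.7 × 8 × 0.89 = 101.29 kPa.
q_ult = 107.98 + 101.29 = 209.28 kPa.
q_net = 209.28 − 9.0742 = 200.2 kPa.
q_all(net) = 200.2 / 2.5 = 80.081 kPa.

q_all(net) ≈ 80 kPa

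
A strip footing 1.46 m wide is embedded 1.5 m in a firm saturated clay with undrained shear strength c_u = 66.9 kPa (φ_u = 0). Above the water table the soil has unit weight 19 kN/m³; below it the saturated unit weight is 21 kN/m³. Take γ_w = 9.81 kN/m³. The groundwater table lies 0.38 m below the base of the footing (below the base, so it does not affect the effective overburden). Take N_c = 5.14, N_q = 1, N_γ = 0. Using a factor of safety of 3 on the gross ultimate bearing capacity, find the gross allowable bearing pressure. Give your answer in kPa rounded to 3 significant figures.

q_all ≈ 124 kPa

Overburden at base level: q = 19 × 1.5 = 28.5 kPa.
Cohesion term c·N_c = 66.9 × 5.14 = 343.87 kPa; surcharge term q·N_q = 28.5 × 1 = 28.5 kPa.
q_ult = 343.87 + 28.5 = 372.37 kPa.
q_all = 372.37 / 3 = 124.12 kPa.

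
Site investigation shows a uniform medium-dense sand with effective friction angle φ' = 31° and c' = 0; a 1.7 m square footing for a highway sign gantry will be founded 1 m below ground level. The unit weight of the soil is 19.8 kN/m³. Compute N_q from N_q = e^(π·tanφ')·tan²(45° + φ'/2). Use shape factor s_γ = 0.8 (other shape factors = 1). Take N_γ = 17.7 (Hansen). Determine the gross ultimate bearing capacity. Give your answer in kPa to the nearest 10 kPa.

tan31° = 0.6009, so N_q = e^(π×0.6009)·tan²(60.5°) = 6.604 × 3.124 = 20.63.
Overburden at base level: q = 19.8 × 1 = 19.8 kPa.
Surcharge term q·N_q = 19.8 × 20.631 = 408.49 kPa; self-weight term 0.5·γ·B·N_γ·s_γ = 0.5 × 19.8 × 1.7 × 17.7 × 0.8 = 238.31 kPa.
q_ult = 408.49 + 238.31 = 646.8 kPa.

q_ult ≈ 650 kPa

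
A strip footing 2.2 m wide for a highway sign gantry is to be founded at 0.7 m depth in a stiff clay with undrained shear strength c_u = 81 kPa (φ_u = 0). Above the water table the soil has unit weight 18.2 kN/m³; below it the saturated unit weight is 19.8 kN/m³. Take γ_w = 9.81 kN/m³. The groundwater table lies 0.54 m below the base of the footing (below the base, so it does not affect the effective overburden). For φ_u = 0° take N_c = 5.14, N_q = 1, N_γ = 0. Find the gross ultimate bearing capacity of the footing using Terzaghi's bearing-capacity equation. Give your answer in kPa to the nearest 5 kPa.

q_ult ≈ 430 kPa

q = γ·D_f = 18.2 × 0.7 = 12.74 kPa.
c·N_c = 81 × 5.14 = 416.34 kPa
q·N_q = 12.74 × 1 = 12.74 kPa
q_ult = 416.34 + 12.74 = 429.08 kPa.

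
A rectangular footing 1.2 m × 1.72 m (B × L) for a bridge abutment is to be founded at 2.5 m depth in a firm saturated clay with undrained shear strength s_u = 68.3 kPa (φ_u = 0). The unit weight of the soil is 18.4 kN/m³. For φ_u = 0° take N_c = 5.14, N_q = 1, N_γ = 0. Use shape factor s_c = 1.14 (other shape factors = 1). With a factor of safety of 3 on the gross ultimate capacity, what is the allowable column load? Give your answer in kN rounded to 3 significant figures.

P_all ≈ 307 kN

Effective surcharge at the founding depth q = γ·D_f = 18.4 × 2.5 = 46 kPa.
q_ult = c·N_c·s_c + q·N_q
     = 68.3 × 5.14 × 1.14 + 46 × 1
     = 400.21 + 46 = 446.21 kPa.
Gross allowable pressure q_all = 446.21 / 3 = 148.74 kPa.
Footing area = 2.064 m², so allowable column load = 148.74 × 2.064 = 306.99 kN.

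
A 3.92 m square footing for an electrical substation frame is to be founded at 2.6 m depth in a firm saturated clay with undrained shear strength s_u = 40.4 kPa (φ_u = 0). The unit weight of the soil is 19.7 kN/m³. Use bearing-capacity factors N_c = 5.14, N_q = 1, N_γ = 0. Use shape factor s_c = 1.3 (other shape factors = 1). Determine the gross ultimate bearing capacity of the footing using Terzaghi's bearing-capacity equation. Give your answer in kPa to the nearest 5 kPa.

q_ult ≈ 320 kPa

Overburden at base level: q = 19.7 × 2.6 = 51.22 kPa.
Cohesion term c·N_c·s_c = 40.4 × 5.14 × 1.3 = 269.95 kPa; surcharge term q·N_q = 51.22 × 1 = 51.22 kPa.
q_ult = 269.95 + 51.22 = 321.17 kPa.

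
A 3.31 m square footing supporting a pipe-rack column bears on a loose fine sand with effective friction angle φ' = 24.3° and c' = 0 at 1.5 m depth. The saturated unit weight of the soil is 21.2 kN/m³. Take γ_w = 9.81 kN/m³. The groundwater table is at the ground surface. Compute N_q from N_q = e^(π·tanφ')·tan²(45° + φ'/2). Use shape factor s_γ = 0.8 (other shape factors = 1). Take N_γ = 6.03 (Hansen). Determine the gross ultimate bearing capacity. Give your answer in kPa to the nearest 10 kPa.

tan24.3° = 0.4515, so N_q = e^(π×0.4515)·tan²(57.15°) = 4.131 × 2.399 = 9.91.
With the water table at the surface the whole profile is submerged: γ' = 21.2 − 9.81 = 11.39 kN/m³, so q = γ'·D_f = 17.085 kPa; the same γ' applies in the ½γBN_γ term.
q_ult = q·N_q + 0.5·γ·B·N_γ·s_γ
     = 17.085 × 9.9081 + 0.5 × 11.39 × 3.31 × 6.03 × 0.8
     = 169.28 + 90.935 = 260.21 kPa.

q_ult ≈ 260 kPa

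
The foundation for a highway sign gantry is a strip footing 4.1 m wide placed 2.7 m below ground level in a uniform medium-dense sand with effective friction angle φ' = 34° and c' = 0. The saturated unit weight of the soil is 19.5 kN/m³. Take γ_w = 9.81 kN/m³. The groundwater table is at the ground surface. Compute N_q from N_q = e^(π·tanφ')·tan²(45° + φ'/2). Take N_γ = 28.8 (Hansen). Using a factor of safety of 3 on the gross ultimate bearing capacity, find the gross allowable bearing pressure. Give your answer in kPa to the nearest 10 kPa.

N_q = e^(π·tan34°)·tan²(62°) = 29.44.
With the water table at the surface the whole profile is submerged: γ' = 19.5 − 9.81 = 9.69 kN/m³, so q = γ'·D_f = 26.163 kPa; the same γ' applies in the ½γBN_γ term.
q_ult = q·N_q + 0.5·γ·B·N_γ
     = 26.163 × 29.44 + 0.5 × 9.69 × 4.1 × 28.8
     = 770.23 + 572.1 = 1342.3 kPa.
q_all = 1342.3 / 3 = 447.44 kPa.

q_all ≈ 450 kPa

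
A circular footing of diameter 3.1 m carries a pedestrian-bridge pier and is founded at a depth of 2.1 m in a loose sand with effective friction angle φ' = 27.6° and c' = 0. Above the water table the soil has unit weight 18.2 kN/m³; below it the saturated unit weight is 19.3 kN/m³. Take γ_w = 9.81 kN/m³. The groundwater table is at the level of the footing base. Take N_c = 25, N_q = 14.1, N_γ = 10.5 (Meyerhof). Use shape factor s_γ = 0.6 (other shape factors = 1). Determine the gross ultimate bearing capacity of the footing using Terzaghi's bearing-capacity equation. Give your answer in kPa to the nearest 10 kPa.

q_ult ≈ 630 kPa

Overburden at base level: q = 18.2 × 2.1 = 38.22 kPa.
Below the base the soil is submerged, so the ½γBN_γ term uses γ' = 19.3 − 9.81 = 9.49 kN/m³.
Surcharge term q·N_q = 38.22 × 14.1 = 538.9 kPa; self-weight term 0.5·γ·B·N_γ·s_γ = 0.5 × 9.49 × 3.1 × 10.5 × 0.6 = 92.67 kPa.
q_ult = 538.9 + 92.67 = 631.57 kPa.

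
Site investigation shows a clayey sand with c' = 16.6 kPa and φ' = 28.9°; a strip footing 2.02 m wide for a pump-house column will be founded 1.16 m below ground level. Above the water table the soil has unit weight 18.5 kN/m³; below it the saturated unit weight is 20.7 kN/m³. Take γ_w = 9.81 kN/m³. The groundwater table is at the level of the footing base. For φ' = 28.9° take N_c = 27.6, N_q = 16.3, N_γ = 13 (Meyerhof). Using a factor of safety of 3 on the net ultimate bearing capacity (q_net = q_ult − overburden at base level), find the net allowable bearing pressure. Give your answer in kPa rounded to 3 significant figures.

Effective surcharge at the founding depth q = γ·D_f = 18.5 × 1.16 = 21.46 kPa.
The water table coincides with the base, so in the self-weight term γ → γ' = 10.89 kN/m³.
q_ult = c·N_c + q·N_q + 0.5·γ·B·N_γ
     = 16.6 × 27.6 + 21.46 × 16.3 + 0.5 × 10.89 × 2.02 × 13
     = 458.16 + 349.8 + 142.99 = 950.94 kPa.
q_net = 950.94 − 21.46 = 929.48 kPa.
q_all(net) = 929.48 / 3 = 309.83 kPa.

q_all(net) ≈ 310 kPa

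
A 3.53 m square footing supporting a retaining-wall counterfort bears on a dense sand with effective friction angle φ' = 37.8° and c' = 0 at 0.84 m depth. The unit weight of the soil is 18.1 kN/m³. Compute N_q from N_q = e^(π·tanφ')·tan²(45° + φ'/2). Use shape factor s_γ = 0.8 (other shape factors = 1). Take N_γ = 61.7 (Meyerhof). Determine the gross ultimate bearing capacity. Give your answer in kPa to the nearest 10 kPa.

tan37.8° = 0.7757, so N_q = e^(π×0.7757)·tan²(63.9°) = 11.437 × 4.167 = 47.66.
Effective surcharge at the founding depth q = γ·D_f = 18.1 × 0.84 = 15.204 kPa.
q_ult = q·N_q + 0.5·γ·B·N_γ·s_γ
     = 15.204 × 47.655 + 0.5 × 18.1 × 3.53 × 61.7 × 0.8
     = 724.55 + 1576.9 = 2301.4 kPa.

q_ult ≈ 2300 kPa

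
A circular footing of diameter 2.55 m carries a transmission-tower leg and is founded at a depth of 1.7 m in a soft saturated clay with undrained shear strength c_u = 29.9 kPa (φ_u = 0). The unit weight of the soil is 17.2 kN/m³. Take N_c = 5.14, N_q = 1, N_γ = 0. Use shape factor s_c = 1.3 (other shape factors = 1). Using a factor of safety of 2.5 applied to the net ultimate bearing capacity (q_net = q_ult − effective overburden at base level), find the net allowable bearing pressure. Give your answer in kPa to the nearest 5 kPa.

q_all(net) ≈ 80 kPa

Overburden at base level: q = 17.2 × 1.7 = 29.24 kPa.
Cohesion term c·N_c·s_c = 29.9 × 5.14 × 1.3 = 199.79 kPa; surcharge term q·N_q = 29.24 × 1 = 29.24 kPa.
q_ult = 199.79 + 29.24 = 229.03 kPa.
Net ultimate: q_net = 229.03 − 29.24 = 199.79 kPa.
q_all(net) = 199.79 / 2.5 = 79.917 kPa.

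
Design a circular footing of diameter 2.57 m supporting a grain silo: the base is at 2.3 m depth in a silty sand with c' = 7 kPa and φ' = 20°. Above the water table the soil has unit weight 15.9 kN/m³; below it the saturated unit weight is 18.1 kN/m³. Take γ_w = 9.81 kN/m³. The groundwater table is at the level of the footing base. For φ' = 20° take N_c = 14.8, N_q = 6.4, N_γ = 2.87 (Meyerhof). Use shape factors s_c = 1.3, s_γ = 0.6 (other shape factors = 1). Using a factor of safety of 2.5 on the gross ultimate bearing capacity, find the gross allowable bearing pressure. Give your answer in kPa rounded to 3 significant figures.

q_all ≈ 155 kPa

q = γ·D_f = 15.9 × 2.3 = 36.57 kPa.
For the ½γBN_γ term take γ' = 18.1 − 9.81 = 8.29 kN/m³ (soil below base is submerged).
c·N_c·s_c = 7 × 14.8 × 1.3 = 134.68 kPa
q·N_q = 36.57 × 6.4 = 234.05 kPa
0.5·γ·B·N_γ·s_γ = 0.5 × 8.29 × 2.57 × 2.87 × 0.6 = 18.344 kPa
q_ult = 134.68 + 234.05 + 18.344 = 387.07 kPa.
q_all = 387.07 / 2.5 = 154.83 kPa.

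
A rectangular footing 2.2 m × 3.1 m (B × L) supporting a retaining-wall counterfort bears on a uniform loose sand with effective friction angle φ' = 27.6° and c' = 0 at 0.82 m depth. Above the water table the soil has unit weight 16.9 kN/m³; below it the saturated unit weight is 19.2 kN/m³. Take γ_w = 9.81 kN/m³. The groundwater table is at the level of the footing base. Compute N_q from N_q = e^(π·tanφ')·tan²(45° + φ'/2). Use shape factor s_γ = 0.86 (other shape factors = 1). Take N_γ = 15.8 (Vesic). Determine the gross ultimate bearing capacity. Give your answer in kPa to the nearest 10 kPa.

tan27.6° = 0.5228, so N_q = e^(π×0.5228)·tan²(58.8°) = 5.167 × 2.726 = 14.09.
Effective surcharge at the founding depth q = γ·D_f = 16.9 × 0.82 = 13.858 kPa.
The water table coincides with the base, so in the self-weight term γ → γ' = 9.39 kN/m³.
q_ult = q·N_q + 0.5·γ·B·N_γ·s_γ
     = 13.858 × 14.089 + 0.5 × 9.39 × 2.2 × 15.8 × 0.86
     = 195.24 + 140.35 = 335.59 kPa.

q_ult ≈ 340 kPa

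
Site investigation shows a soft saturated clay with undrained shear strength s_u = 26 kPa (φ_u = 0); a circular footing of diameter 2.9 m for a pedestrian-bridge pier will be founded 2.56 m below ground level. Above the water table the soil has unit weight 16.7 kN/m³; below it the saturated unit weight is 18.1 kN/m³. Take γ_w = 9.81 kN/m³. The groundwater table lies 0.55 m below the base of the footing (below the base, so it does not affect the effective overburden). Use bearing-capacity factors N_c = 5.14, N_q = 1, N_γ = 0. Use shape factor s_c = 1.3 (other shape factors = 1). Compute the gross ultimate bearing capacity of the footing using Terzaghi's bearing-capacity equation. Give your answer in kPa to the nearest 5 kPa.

Effective surcharge at the founding depth q = γ·D_f = 16.7 × 2.56 = 42.752 kPa.
q_ult = c·N_c·s_c + q·N_q
     = 26 × 5.14 × 1.3 + 42.752 × 1
     = 173.73 + 42.752 = 216.48 kPa.

q_ult ≈ 215 kPa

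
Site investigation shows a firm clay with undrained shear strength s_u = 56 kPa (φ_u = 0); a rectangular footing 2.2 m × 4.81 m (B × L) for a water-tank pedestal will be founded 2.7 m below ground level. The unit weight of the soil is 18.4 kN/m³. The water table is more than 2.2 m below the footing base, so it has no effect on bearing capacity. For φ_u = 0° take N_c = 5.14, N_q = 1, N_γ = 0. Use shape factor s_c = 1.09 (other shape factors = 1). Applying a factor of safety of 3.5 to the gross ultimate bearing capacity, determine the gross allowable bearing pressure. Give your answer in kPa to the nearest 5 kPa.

q_all ≈ 105 kPa

Overburden at base level: q = 18.4 × 2.7 = 49.68 kPa.
Cohesion term c·N_c·s_c = 56 × 5.14 × 1.09 = 313.75 kPa; surcharge term q·N_q = 49.68 × 1 = 49.68 kPa.
q_ult = 313.75 + 49.68 = 363.43 kPa.
q_all = q_ult / FS = 363.43 / 3.5 = 103.84 kPa.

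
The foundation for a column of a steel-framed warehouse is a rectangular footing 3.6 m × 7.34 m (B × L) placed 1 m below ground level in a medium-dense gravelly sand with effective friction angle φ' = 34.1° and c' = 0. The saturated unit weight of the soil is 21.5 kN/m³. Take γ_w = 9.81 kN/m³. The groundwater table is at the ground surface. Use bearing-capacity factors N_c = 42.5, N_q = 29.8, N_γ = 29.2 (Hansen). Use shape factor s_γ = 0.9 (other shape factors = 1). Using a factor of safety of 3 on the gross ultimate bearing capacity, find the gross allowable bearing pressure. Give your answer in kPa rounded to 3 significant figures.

q_all ≈ 300 kPa

With the water table at the surface the whole profile is submerged: γ' = 21.5 − 9.81 = 11.69 kN/m³, so q = γ'·D_f = 11.69 kPa; the same γ' applies in the ½γBN_γ term.
q_ult = q·N_q + 0.5·γ·B·N_γ·s_γ
     = 11.69 × 29.8 + 0.5 × 11.69 × 3.6 × 29.2 × 0.9
     = 348.36 + 552.98 = 901.35 kPa.
q_all = 901.35 / 3 = 300.45 kPa.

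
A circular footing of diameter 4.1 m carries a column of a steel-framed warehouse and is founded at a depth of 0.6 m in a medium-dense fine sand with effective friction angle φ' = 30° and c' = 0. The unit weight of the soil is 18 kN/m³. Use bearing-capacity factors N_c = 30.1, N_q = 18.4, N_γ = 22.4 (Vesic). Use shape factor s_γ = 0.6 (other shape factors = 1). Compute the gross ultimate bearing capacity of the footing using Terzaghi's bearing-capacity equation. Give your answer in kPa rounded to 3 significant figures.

q_ult ≈ 695 kPa

q = γ·D_f = 18 × 0.6 = 10.8 kPa.
q·N_q = 10.8 × 18.4 = 198.72 kPa
0.5·γ·B·N_γ·s_γ = 0.5 × 18 × 4.1 × 22.4 × 0.6 = 495.94 kPa
q_ult = 198.72 + 495.94 = 694.66 kPa.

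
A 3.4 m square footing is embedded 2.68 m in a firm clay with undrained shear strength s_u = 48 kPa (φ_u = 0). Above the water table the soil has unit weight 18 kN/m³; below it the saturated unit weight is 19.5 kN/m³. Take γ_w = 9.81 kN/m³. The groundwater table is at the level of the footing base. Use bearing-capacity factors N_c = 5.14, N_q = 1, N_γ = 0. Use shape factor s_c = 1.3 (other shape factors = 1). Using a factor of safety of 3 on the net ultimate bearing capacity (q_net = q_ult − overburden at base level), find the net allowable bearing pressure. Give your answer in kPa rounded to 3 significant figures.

q_all(net) ≈ 107 kPa

Effective surcharge at the founding depth q = γ·D_f = 18 × 2.68 = 48.24 kPa.
q_ult = c·N_c·s_c + q·N_q
     = 48 × 5.14 × 1.3 + 48.24 × 1
     = 320.74 + 48.24 = 368.98 kPa.
q_net = 368.98 − 48.24 = 320.74 kPa.
q_all(net) = 320.74 / 3 = 106.91 kPa.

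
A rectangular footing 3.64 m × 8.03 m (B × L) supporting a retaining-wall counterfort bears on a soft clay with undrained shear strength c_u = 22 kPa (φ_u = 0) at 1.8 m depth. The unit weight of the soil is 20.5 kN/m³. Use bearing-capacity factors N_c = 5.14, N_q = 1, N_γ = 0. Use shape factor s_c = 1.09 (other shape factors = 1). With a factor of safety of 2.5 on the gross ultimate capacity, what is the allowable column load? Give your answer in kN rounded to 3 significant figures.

P_all ≈ 1870 kN

Effective surcharge at the founding depth q = γ·D_f = 20.5 × 1.8 = 36.9 kPa.
q_ult = c·N_c·s_c + q·N_q
     = 22 × 5.14 × 1.09 + 36.9 × 1
     = 123.26 + 36.9 = 160.16 kPa.
Gross allowable pressure q_all = 160.16 / 2.5 = 64.063 kPa.
Footing area = 29.2292 m², so allowable column load = 64.063 × 29.2292 = 1872.5 kN.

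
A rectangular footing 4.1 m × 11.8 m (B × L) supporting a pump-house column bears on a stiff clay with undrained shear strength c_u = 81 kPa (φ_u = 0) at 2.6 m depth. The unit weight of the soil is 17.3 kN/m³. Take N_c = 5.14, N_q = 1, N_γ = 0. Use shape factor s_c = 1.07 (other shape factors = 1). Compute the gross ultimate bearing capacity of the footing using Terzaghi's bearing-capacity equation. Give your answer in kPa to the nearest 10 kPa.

q = γ·D_f = 17.3 × 2.6 = 44.98 kPa.
c·N_c·s_c = 81 × 5.14 × 1.07 = 445.48 kPa
q·N_q = 44.98 × 1 = 44.98 kPa
q_ult = 445.48 + 44.98 = 490.46 kPa.

q_ult ≈ 490 kPa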